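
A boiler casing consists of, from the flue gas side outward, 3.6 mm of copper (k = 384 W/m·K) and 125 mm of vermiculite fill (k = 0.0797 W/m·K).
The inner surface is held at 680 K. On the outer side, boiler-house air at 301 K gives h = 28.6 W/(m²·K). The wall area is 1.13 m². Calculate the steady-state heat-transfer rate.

Q ≈ 267 W

Thermal resistances in series:
R_copper = L/(kA) = 0.0036/(384×1.13) = 8.296×10^-6 K/W
R_vermiculite fill = L/(kA) = 0.125/(0.0797×1.13) = 1.388 K/W
R_outer film = 1/(h_o·A) = 1/(28.6×1.13) = 0.03094 K/W
R_total = 1.419 K/W
Q = ΔT / R_total = 379 / 1.419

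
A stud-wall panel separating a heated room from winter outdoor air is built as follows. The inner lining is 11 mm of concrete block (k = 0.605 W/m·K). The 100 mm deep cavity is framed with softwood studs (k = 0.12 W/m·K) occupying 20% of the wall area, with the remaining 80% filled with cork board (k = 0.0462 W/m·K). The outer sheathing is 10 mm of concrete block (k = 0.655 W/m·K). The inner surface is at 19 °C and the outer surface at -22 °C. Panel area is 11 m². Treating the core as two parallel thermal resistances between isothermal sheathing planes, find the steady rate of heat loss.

Q ≈ 269 W

Sheathing layers in series; stud and cavity paths in parallel between them.
R_inner = 0.011/(0.605×11) = 0.001653 K/W
R_stud  = 0.1/(0.12×0.2×11) = 0.3788 K/W
R_cav   = 0.1/(0.0462×0.8×11) = 0.246 K/W
1/R_core = 1/R_stud + 1/R_cav → R_core = 0.1491 K/W
R_outer = 0.01/(0.655×11) = 0.001388 K/W
R_total = 0.1522 K/W
Q = ΔT/R_total = 41/0.1522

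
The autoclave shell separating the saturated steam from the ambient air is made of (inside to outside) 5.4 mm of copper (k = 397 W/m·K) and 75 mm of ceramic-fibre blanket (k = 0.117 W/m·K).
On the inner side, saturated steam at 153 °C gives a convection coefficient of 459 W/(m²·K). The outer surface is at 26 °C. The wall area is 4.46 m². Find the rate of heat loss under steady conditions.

Q ≈ 881 W

Thermal resistances in series:
R_inner film = 1/(h_i·A) = 1/(459×4.46) = 4.885×10^-4 K/W
R_copper = L/(kA) = 0.0054/(397×4.46) = 3.05×10^-6 K/W
R_ceramic-fibre blanket = L/(kA) = 0.075/(0.117×4.46) = 0.1437 K/W
R_total = 0.1442 K/W
Q = ΔT / R_total = 127 / 0.1442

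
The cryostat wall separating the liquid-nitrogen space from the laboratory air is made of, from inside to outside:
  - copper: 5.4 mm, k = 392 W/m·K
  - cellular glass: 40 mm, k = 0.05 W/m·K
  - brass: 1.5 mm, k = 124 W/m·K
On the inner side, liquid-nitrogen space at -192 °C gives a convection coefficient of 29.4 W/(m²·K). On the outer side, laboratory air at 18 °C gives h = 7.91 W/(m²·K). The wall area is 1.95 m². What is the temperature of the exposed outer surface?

T ≈ -9.64 °C

Using the resistance-network approach (series):
R_inner film = 1/(h_i·A) = 1/(29.4×1.95) = 0.01744 K/W
R_copper = L/(kA) = 0.0054/(392×1.95) = 7.064×10^-6 K/W
R_cellular glass = L/(kA) = 0.04/(0.05×1.95) = 0.4103 K/W
R_brass = L/(kA) = 0.0015/(124×1.95) = 6.203×10^-6 K/W
R_outer film = 1/(h_o·A) = 1/(7.91×1.95) = 0.06483 K/W
R_total = 0.4925 K/W;  Q = ΔT/R_total = 210/0.4925 = 426.4 W
T_interface = T_inner + Q·ΣR(inner→interface) = -192 + 426×0.4277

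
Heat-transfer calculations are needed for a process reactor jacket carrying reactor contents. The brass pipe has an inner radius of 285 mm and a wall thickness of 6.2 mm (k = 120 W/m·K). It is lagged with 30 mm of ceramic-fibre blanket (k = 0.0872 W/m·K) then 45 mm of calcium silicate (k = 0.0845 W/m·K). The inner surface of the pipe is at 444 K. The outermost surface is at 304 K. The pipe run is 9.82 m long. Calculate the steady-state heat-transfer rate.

Radial resistances (cylindrical: R_cond = ln(r_o/r_i)/(2πkL), R_conv = 1/(h·2πrL)):
R_brass pipe wall = ln(291.2/285)/(2π×120×9.82) = 2.907×10^-6 K/W
R_ceramic-fibre blanket = ln(321.2/291.2)/(2π×0.0872×9.82) = 0.01822 K/W
R_calcium silicate = ln(366.2/321.2)/(2π×0.0845×9.82) = 0.02515 K/W
R_total = 0.04338 K/W
Q = ΔT/R_total = 140/0.04338

Q ≈ 3230 W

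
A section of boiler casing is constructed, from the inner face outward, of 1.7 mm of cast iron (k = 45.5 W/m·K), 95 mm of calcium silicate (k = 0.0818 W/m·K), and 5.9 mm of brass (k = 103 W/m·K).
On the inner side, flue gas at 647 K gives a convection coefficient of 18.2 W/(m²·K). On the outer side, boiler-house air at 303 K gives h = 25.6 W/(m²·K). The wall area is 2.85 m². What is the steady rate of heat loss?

Q ≈ 781 W

Using the resistance-network approach (series):
R_inner film = 1/(h_i·A) = 1/(18.2×2.85) = 0.01928 K/W
R_cast iron = L/(kA) = 0.0017/(45.5×2.85) = 1.311×10^-5 K/W
R_calcium silicate = L/(kA) = 0.095/(0.0818×2.85) = 0.4075 K/W
R_brass = L/(kA) = 0.0059/(103×2.85) = 2.01×10^-5 K/W
R_outer film = 1/(h_o·A) = 1/(25.6×2.85) = 0.01371 K/W
R_total = 0.4405 K/W
Q = ΔT / R_total = 344 / 0.4405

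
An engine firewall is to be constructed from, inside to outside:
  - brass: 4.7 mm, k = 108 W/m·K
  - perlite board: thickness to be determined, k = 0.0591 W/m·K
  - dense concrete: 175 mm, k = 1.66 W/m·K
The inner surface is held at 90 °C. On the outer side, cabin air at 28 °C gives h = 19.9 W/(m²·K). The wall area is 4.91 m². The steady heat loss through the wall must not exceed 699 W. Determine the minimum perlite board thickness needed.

L ≈ 16.5 mm

Thermal resistances in series:
R_brass = L/(kA) = 0.0047/(108×4.91) = 8.863×10^-6 K/W
R_dense concrete = L/(kA) = 0.175/(1.66×4.91) = 0.02147 K/W
R_outer film = 1/(h_o·A) = 1/(19.9×4.91) = 0.01023 K/W
Sum of the known resistances R_other = 0.03171 K/W
Required total resistance R_tot = ΔT/Q_allow = 62/699 = 0.0887 K/W
R_perlite board = R_tot − R_other = 0.05698 K/W
L = R·k·A = 0.05698×0.0591×4.91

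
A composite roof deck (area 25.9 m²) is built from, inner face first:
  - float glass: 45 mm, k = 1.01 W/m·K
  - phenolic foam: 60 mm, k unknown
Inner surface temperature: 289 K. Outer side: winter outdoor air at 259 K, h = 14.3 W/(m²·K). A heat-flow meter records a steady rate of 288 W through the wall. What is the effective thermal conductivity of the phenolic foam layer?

Series thermal resistances:
R_float glass = L/(kA) = 0.045/(1.01×25.9) = 0.00172 K/W
R_outer film = 1/(h_o·A) = 1/(14.3×25.9) = 0.0027 K/W
Sum of known resistances R_other = 0.00442 K/W
Total R = ΔT/Q = 30/288 = 0.1042 K/W
R_phenolic foam = R_total − R_other = 0.09975 K/W
k = L/(R·A) = 0.06/(0.09975×25.9)

k ≈ 0.0232 W/(m·K)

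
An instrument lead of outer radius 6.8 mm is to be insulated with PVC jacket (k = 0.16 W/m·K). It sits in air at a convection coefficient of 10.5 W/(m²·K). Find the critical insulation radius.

For a cylinder r_cr = k/h = 0.16/10.5
r_cr = 15.2 mm; since the bare radius (6.8 mm) is below r_cr, adding a thin layer of insulation will *increase* heat loss.

r_cr ≈ 15.2 mm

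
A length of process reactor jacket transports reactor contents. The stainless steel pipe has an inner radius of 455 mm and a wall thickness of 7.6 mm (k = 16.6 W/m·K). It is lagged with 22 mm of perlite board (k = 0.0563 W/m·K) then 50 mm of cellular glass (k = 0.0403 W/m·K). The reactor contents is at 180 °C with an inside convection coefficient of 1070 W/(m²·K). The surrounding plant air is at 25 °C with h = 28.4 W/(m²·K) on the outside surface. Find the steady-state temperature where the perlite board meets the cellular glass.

T ≈ 141 °C

Cylindrical conduction, so R = ln(r₂/r₁)/(2πkL) per layer, in series:
R_inner film = 1/(h_i·2πr₁L) = 1/(1070×2π×0.455×1) = 3.269×10^-4 K/W
R_stainless steel pipe wall = ln(462.6/455)/(2π×16.6×1) = 1.588×10^-4 K/W
R_perlite board = ln(484.6/462.6)/(2π×0.0563×1) = 0.1313 K/W
R_cellular glass = ln(534.6/484.6)/(2π×0.0403×1) = 0.3878 K/W
R_outer film = 1/(h_o·2πr_oL) = 1/(28.4×2π×0.5346×1) = 0.01048 K/W
R_total = 0.5301 K/W
Q = ΔT/R_total = 155/0.5301
Q = 292 W/m
T_interface = T_inner − Q·ΣR(inner→interface) = 180 − 292×0.1318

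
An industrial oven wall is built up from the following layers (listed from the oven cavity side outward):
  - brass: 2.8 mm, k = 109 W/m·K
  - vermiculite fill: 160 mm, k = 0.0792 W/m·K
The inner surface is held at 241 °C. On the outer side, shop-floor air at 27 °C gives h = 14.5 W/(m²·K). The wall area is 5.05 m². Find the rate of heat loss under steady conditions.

Thermal resistances in series:
R_brass = L/(kA) = 0.0028/(109×5.05) = 5.087×10^-6 K/W
R_vermiculite fill = L/(kA) = 0.16/(0.0792×5.05) = 0.4 K/W
R_outer film = 1/(h_o·A) = 1/(14.5×5.05) = 0.01366 K/W
R_total = 0.4137 K/W
Q = ΔT / R_total = 214 / 0.4137

Q ≈ 517 W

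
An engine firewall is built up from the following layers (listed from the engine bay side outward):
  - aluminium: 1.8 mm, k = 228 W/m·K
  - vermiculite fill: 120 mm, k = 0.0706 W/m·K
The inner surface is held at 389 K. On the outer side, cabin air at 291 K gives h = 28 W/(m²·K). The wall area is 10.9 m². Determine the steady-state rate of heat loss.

Using the resistance-network approach (series):
R_aluminium = L/(kA) = 0.0018/(228×10.9) = 7.243×10^-7 K/W
R_vermiculite fill = L/(kA) = 0.12/(0.0706×10.9) = 0.1559 K/W
R_outer film = 1/(h_o·A) = 1/(28×10.9) = 0.003277 K/W
R_total = 0.1592 K/W
Q = ΔT / R_total = 98 / 0.1592

Q ≈ 616 W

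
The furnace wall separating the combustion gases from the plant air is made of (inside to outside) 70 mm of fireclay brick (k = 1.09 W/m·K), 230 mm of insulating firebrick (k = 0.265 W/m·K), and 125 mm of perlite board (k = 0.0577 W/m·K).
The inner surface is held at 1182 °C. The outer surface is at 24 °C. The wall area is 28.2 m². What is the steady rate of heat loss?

Q ≈ 10500 W

Thermal resistances in series:
R_fireclay brick = L/(kA) = 0.07/(1.09×28.2) = 0.002277 K/W
R_insulating firebrick = L/(kA) = 0.23/(0.265×28.2) = 0.03078 K/W
R_perlite board = L/(kA) = 0.125/(0.0577×28.2) = 0.07682 K/W
R_total = 0.1099 K/W
Q = ΔT / R_total = 1158 / 0.1099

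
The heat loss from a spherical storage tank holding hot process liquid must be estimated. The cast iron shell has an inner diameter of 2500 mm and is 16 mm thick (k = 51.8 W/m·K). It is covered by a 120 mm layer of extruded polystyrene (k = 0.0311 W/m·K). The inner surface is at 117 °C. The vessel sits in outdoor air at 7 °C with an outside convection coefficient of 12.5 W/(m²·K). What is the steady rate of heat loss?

Q ≈ 617 W

Spherical conduction: R = (1/r_in − 1/r_out)/(4πk) per layer; series-sum.
R_cast iron shell = (1/1.25 − 1/1.266)/(4π×51.8) = 1.553×10^-5 K/W
R_extruded polystyrene = (1/1.266 − 1/1.386)/(4π×0.0311) = 0.175 K/W
R_outer film = 1/(h·4πr_o²) = 1/(12.5×4π×1.386²) = 0.003314 K/W
R_total = 0.1783 K/W
Q = ΔT/R_total = 110/0.1783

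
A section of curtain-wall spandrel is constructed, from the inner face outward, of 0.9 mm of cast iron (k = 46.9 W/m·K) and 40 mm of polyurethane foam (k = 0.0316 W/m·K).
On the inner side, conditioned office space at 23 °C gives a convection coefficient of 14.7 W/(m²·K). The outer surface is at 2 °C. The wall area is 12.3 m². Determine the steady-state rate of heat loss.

Q ≈ 194 W

Treating each layer as a thermal resistance in series:
R_inner film = 1/(h_i·A) = 1/(14.7×12.3) = 0.005531 K/W
R_cast iron = L/(kA) = 0.0009/(46.9×12.3) = 1.56×10^-6 K/W
R_polyurethane foam = L/(kA) = 0.04/(0.0316×12.3) = 0.1029 K/W
R_total = 0.1084 K/W
Q = ΔT / R_total = 21 / 0.1084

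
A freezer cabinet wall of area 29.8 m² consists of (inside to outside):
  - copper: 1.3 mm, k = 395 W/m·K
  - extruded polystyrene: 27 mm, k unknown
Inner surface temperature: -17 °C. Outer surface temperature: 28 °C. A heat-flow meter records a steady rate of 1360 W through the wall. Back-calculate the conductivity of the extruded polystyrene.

k ≈ 0.0274 W/(m·K)

Treating each layer as a thermal resistance in series:
R_copper = L/(kA) = 0.0013/(395×29.8) = 1.104×10^-7 K/W
Sum of known resistances R_other = 1.104×10^-7 K/W
Total R = ΔT/Q = 45/1360 = 0.03309 K/W
R_extruded polystyrene = R_total − R_other = 0.03309 K/W
k = L/(R·A) = 0.027/(0.03309×29.8)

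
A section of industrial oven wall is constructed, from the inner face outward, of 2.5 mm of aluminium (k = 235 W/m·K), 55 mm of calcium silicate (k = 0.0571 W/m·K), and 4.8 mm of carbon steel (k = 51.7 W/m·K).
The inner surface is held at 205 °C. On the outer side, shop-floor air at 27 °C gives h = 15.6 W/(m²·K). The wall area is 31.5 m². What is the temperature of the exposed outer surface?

Model the wall as resistances in series:
R_aluminium = L/(kA) = 0.0025/(235×31.5) = 3.377×10^-7 K/W
R_calcium silicate = L/(kA) = 0.055/(0.0571×31.5) = 0.03058 K/W
R_carbon steel = L/(kA) = 0.0048/(51.7×31.5) = 2.947×10^-6 K/W
R_outer film = 1/(h_o·A) = 1/(15.6×31.5) = 0.002035 K/W
R_total = 0.03262 K/W;  Q = ΔT/R_total = 178/0.03262 = 5457 W
T_interface = T_inner − Q·ΣR(inner→interface) = 205 − 5460×0.03058

T ≈ 38.1 °C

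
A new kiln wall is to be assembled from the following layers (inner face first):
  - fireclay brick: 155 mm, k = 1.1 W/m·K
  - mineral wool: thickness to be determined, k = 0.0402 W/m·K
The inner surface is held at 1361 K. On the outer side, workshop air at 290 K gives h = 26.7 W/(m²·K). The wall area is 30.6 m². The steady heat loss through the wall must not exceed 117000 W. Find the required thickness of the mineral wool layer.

Using the resistance-network approach (series):
R_fireclay brick = L/(kA) = 0.155/(1.1×30.6) = 0.004605 K/W
R_outer film = 1/(h_o·A) = 1/(26.7×30.6) = 0.001224 K/W
Sum of the known resistances R_other = 0.005829 K/W
Required total resistance R_tot = ΔT/Q_allow = 1071/117000 = 0.009154 K/W
R_mineral wool = R_tot − R_other = 0.003325 K/W
L = R·k·A = 0.003325×0.0402×30.6

L ≈ 4.09 mm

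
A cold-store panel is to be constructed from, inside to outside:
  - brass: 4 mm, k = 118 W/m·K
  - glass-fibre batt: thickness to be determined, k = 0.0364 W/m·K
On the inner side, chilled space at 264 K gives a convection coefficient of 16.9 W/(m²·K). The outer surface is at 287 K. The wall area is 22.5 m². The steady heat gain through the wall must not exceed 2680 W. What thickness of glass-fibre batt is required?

L ≈ 4.87 mm

Series thermal resistances:
R_inner film = 1/(h_i·A) = 1/(16.9×22.5) = 0.00263 K/W
R_brass = L/(kA) = 0.004/(118×22.5) = 1.507×10^-6 K/W
Sum of the known resistances R_other = 0.002631 K/W
Required total resistance R_tot = ΔT/Q_allow = 23/2680 = 0.008582 K/W
R_glass-fibre batt = R_tot − R_other = 0.005951 K/W
L = R·k·A = 0.005951×0.0364×22.5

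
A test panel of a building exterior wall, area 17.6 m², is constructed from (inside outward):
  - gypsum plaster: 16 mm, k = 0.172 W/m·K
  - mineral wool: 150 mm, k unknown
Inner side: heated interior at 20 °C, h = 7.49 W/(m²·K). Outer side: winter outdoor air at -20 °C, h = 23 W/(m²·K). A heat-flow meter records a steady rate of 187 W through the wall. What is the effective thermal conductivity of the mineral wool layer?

Using the resistance-network approach (series):
R_inner film = 1/(h_i·A) = 1/(7.49×17.6) = 0.007586 K/W
R_gypsum plaster = L/(kA) = 0.016/(0.172×17.6) = 0.005285 K/W
R_outer film = 1/(h_o·A) = 1/(23×17.6) = 0.00247 K/W
Sum of known resistances R_other = 0.01534 K/W
Total R = ΔT/Q = 40/187 = 0.2139 K/W
R_mineral wool = R_total − R_other = 0.1986 K/W
k = L/(R·A) = 0.15/(0.1986×17.6)

k ≈ 0.0429 W/(m·K)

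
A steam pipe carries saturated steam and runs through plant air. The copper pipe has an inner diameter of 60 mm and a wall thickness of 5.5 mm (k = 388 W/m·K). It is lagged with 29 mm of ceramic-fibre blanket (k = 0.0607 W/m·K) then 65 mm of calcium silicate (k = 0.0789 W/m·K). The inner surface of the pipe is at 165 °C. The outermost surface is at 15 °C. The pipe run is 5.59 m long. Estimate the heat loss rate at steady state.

Q ≈ 282 W

For a radial system each layer contributes R = ln(r_out/r_in)/(2πkL); films add R = 1/(hA).
R_copper pipe wall = ln(35.5/30)/(2π×388×5.59) = 1.235×10^-5 K/W
R_ceramic-fibre blanket = ln(64.5/35.5)/(2π×0.0607×5.59) = 0.2801 K/W
R_calcium silicate = ln(129.5/64.5)/(2π×0.0789×5.59) = 0.2515 K/W
R_total = 0.5316 K/W
Q = ΔT/R_total = 150/0.5316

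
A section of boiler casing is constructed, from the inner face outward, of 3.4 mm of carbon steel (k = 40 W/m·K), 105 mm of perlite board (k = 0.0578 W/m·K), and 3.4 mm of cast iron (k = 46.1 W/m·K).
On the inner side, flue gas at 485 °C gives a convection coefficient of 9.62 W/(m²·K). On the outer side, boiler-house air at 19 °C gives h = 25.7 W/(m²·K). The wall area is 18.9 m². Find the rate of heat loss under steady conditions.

Q ≈ 4490 W

Thermal resistances in series:
R_inner film = 1/(h_i·A) = 1/(9.62×18.9) = 0.0055 K/W
R_carbon steel = L/(kA) = 0.0034/(40×18.9) = 4.497×10^-6 K/W
R_perlite board = L/(kA) = 0.105/(0.0578×18.9) = 0.09612 K/W
R_cast iron = L/(kA) = 0.0034/(46.1×18.9) = 3.902×10^-6 K/W
R_outer film = 1/(h_o·A) = 1/(25.7×18.9) = 0.002059 K/W
R_total = 0.1037 K/W
Q = ΔT / R_total = 466 / 0.1037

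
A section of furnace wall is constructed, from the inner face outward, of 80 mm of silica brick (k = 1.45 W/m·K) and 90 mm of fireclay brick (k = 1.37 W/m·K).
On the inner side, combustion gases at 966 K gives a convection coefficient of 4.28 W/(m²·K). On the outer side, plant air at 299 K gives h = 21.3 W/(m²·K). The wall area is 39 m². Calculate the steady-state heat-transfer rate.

Thermal resistances in series:
R_inner film = 1/(h_i·A) = 1/(4.28×39) = 0.005991 K/W
R_silica brick = L/(kA) = 0.08/(1.45×39) = 0.001415 K/W
R_fireclay brick = L/(kA) = 0.09/(1.37×39) = 0.001684 K/W
R_outer film = 1/(h_o·A) = 1/(21.3×39) = 0.001204 K/W
R_total = 0.01029 K/W
Q = ΔT / R_total = 667 / 0.01029

Q ≈ 64800 W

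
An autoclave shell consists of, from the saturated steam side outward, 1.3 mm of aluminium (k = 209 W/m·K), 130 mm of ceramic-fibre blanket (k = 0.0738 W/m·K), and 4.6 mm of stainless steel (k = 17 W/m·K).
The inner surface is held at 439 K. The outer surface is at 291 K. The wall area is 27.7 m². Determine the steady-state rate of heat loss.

Treating each layer as a thermal resistance in series:
R_aluminium = L/(kA) = 0.0013/(209×27.7) = 2.246×10^-7 K/W
R_ceramic-fibre blanket = L/(kA) = 0.13/(0.0738×27.7) = 0.06359 K/W
R_stainless steel = L/(kA) = 0.0046/(17×27.7) = 9.769×10^-6 K/W
R_total = 0.0636 K/W
Q = ΔT / R_total = 148 / 0.0636

Q ≈ 2330 W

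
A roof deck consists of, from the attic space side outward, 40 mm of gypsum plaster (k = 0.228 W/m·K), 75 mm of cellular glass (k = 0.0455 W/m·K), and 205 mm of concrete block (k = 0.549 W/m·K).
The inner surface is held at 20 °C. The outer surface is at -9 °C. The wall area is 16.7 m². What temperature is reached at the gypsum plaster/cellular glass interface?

T ≈ 17.7 °C

Using the resistance-network approach (series):
R_gypsum plaster = L/(kA) = 0.04/(0.228×16.7) = 0.01051 K/W
R_cellular glass = L/(kA) = 0.075/(0.0455×16.7) = 0.0987 K/W
R_concrete block = L/(kA) = 0.205/(0.549×16.7) = 0.02236 K/W
R_total = 0.1316 K/W;  Q = ΔT/R_total = 29/0.1316 = 220.4 W
T_interface = T_inner − Q·ΣR(inner→interface) = 20 − 220×0.01051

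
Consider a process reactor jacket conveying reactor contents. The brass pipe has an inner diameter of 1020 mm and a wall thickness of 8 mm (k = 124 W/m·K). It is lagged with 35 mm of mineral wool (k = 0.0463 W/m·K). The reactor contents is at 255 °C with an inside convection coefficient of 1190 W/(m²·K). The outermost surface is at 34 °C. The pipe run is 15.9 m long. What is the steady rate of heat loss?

Q ≈ 15600 W

Per-layer cylindrical resistances, series-summed:
R_inner film = 1/(h_i·2πr₁L) = 1/(1190×2π×0.51×15.9) = 1.649×10^-5 K/W
R_brass pipe wall = ln(518/510)/(2π×124×15.9) = 1.256×10^-6 K/W
R_mineral wool = ln(553/518)/(2π×0.0463×15.9) = 0.01414 K/W
R_total = 0.01415 K/W
Q = ΔT/R_total = 221/0.01415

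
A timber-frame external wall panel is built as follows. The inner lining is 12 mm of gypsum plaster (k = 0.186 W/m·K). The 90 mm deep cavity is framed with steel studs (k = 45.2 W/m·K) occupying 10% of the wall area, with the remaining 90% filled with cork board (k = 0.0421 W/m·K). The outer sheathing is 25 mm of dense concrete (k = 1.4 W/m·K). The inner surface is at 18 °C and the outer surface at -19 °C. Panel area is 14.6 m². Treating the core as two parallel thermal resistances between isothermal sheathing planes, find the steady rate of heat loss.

Sheathing layers in series; stud and cavity paths in parallel between them.
R_inner = 0.012/(0.186×14.6) = 0.004419 K/W
R_stud  = 0.09/(45.2×0.1×14.6) = 0.001364 K/W
R_cav   = 0.09/(0.0421×0.9×14.6) = 0.1627 K/W
1/R_core = 1/R_stud + 1/R_cav → R_core = 0.001352 K/W
R_outer = 0.025/(1.4×14.6) = 0.001223 K/W
R_total = 0.006994 K/W
Q = ΔT/R_total = 37/0.006994

Q ≈ 5290 W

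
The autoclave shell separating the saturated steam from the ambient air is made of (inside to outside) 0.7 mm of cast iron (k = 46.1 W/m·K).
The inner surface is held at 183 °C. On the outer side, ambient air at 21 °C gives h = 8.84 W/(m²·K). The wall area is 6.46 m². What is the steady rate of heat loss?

Series thermal resistances:
R_cast iron = L/(kA) = 0.0007/(46.1×6.46) = 2.351×10^-6 K/W
R_outer film = 1/(h_o·A) = 1/(8.84×6.46) = 0.01751 K/W
R_total = 0.01751 K/W
Q = ΔT / R_total = 162 / 0.01751

Q ≈ 9250 W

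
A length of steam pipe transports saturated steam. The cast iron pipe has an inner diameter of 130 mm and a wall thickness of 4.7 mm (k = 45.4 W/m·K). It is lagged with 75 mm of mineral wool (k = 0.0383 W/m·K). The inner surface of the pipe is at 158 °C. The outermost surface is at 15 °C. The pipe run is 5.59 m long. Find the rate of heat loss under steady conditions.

Cylindrical conduction, so R = ln(r₂/r₁)/(2πkL) per layer, in series:
R_cast iron pipe wall = ln(69.7/65)/(2π×45.4×5.59) = 4.378×10^-5 K/W
R_mineral wool = ln(144.7/69.7)/(2π×0.0383×5.59) = 0.543 K/W
R_total = 0.5431 K/W
Q = ΔT/R_total = 143/0.5431

Q ≈ 263 W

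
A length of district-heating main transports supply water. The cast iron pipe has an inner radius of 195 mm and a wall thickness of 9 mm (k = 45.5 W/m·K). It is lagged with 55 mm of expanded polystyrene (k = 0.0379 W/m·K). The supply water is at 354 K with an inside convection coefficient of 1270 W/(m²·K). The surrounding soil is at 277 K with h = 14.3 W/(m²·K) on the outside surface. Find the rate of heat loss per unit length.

Radial resistances (cylindrical: R_cond = ln(r_o/r_i)/(2πkL), R_conv = 1/(h·2πrL)):
R_inner film = 1/(h_i·2πr₁L) = 1/(1270×2π×0.195×1) = 6.427×10^-4 K/W
R_cast iron pipe wall = ln(204/195)/(2π×45.5×1) = 1.578×10^-4 K/W
R_expanded polystyrene = ln(259/204)/(2π×0.0379×1) = 1.002 K/W
R_outer film = 1/(h_o·2πr_oL) = 1/(14.3×2π×0.259×1) = 0.04297 K/W
R_total = 1.046 K/W
Q = ΔT/R_total = 77/1.046

q′ ≈ 73.6 W/m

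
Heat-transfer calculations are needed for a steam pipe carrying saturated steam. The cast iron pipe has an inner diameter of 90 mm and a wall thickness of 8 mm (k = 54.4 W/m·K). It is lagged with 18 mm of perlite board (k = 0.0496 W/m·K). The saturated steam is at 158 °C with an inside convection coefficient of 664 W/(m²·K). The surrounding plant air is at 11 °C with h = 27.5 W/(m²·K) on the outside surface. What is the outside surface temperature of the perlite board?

T ≈ 22.7 °C

Per-layer cylindrical resistances, series-summed:
R_inner film = 1/(h_i·2πr₁L) = 1/(664×2π×0.045×1) = 0.005326 K/W
R_cast iron pipe wall = ln(53/45)/(2π×54.4×1) = 4.787×10^-4 K/W
R_perlite board = ln(71/53)/(2π×0.0496×1) = 0.9382 K/W
R_outer film = 1/(h_o·2πr_oL) = 1/(27.5×2π×0.071×1) = 0.08151 K/W
R_total = 1.026 K/W
Q = ΔT/R_total = 147/1.026
Q = 143 W/m
T_interface = T_inner − Q·ΣR(inner→interface) = 158 − 143×0.944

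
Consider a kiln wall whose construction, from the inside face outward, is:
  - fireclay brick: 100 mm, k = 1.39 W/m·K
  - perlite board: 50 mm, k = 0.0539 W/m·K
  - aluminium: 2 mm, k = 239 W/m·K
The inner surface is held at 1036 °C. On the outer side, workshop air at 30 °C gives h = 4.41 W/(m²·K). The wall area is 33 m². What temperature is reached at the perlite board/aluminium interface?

T ≈ 216 °C

Thermal resistances in series:
R_fireclay brick = L/(kA) = 0.1/(1.39×33) = 0.00218 K/W
R_perlite board = L/(kA) = 0.05/(0.0539×33) = 0.02811 K/W
R_aluminium = L/(kA) = 0.002/(239×33) = 2.536×10^-7 K/W
R_outer film = 1/(h_o·A) = 1/(4.41×33) = 0.006871 K/W
R_total = 0.03716 K/W;  Q = ΔT/R_total = 1006/0.03716 = 27070 W
T_interface = T_inner − Q·ΣR(inner→interface) = 1036 − 27100×0.03029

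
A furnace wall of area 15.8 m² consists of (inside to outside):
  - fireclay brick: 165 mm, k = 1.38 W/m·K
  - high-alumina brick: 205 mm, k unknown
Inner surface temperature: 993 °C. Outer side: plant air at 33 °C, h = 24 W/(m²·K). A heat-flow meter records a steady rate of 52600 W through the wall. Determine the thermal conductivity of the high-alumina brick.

Using the resistance-network approach (series):
R_fireclay brick = L/(kA) = 0.165/(1.38×15.8) = 0.007567 K/W
R_outer film = 1/(h_o·A) = 1/(24×15.8) = 0.002637 K/W
Sum of known resistances R_other = 0.0102 K/W
Total R = ΔT/Q = 960/52600 = 0.01825 K/W
R_high-alumina brick = R_total − R_other = 0.008046 K/W
k = L/(R·A) = 0.205/(0.008046×15.8)

k ≈ 1.61 W/(m·K)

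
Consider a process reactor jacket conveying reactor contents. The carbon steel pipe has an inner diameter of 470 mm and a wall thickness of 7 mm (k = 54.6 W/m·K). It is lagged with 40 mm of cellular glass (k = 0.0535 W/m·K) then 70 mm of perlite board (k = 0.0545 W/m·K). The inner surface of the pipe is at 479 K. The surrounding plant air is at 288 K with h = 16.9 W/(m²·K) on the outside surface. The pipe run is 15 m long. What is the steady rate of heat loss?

For a radial system each layer contributes R = ln(r_out/r_in)/(2πkL); films add R = 1/(hA).
R_carbon steel pipe wall = ln(242/235)/(2π×54.6×15) = 5.704×10^-6 K/W
R_cellular glass = ln(282/242)/(2π×0.0535×15) = 0.03034 K/W
R_perlite board = ln(352/282)/(2π×0.0545×15) = 0.04317 K/W
R_outer film = 1/(h_o·2πr_oL) = 1/(16.9×2π×0.352×15) = 0.001784 K/W
R_total = 0.07529 K/W
Q = ΔT/R_total = 191/0.07529

Q ≈ 2540 W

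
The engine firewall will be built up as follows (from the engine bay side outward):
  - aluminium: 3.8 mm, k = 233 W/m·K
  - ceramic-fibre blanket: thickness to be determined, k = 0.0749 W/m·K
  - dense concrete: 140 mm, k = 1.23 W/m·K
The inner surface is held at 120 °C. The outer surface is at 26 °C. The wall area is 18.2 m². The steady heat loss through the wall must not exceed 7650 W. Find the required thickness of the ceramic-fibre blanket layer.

Treating each layer as a thermal resistance in series:
R_aluminium = L/(kA) = 0.0038/(233×18.2) = 8.961×10^-7 K/W
R_dense concrete = L/(kA) = 0.14/(1.23×18.2) = 0.006254 K/W
Sum of the known resistances R_other = 0.006255 K/W
Required total resistance R_tot = ΔT/Q_allow = 94/7650 = 0.01229 K/W
R_ceramic-fibre blanket = R_tot − R_other = 0.006033 K/W
L = R·k·A = 0.006033×0.0749×18.2

L ≈ 8.22 mm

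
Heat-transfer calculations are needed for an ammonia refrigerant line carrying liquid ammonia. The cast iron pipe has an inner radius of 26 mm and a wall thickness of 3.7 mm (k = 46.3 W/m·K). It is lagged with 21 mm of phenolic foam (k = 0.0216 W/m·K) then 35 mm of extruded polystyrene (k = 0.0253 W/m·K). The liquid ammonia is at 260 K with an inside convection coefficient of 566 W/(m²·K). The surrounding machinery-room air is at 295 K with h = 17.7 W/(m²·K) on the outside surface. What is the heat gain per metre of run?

q′ ≈ 4.76 W/m

Radial resistances (cylindrical: R_cond = ln(r_o/r_i)/(2πkL), R_conv = 1/(h·2πrL)):
R_inner film = 1/(h_i·2πr₁L) = 1/(566×2π×0.026×1) = 0.01082 K/W
R_cast iron pipe wall = ln(29.7/26)/(2π×46.3×1) = 4.574×10^-4 K/W
R_phenolic foam = ln(50.7/29.7)/(2π×0.0216×1) = 3.94 K/W
R_extruded polystyrene = ln(85.7/50.7)/(2π×0.0253×1) = 3.302 K/W
R_outer film = 1/(h_o·2πr_oL) = 1/(17.7×2π×0.0857×1) = 0.1049 K/W
R_total = 7.359 K/W
Q = ΔT/R_total = 35/7.359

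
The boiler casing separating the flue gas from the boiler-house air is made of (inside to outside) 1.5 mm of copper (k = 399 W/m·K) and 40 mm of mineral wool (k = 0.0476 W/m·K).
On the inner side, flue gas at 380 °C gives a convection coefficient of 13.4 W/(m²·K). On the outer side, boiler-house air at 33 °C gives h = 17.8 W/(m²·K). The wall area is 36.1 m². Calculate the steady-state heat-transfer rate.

Q ≈ 12900 W

Treating each layer as a thermal resistance in series:
R_inner film = 1/(h_i·A) = 1/(13.4×36.1) = 0.002067 K/W
R_copper = L/(kA) = 0.0015/(399×36.1) = 1.041×10^-7 K/W
R_mineral wool = L/(kA) = 0.04/(0.0476×36.1) = 0.02328 K/W
R_outer film = 1/(h_o·A) = 1/(17.8×36.1) = 0.001556 K/W
R_total = 0.0269 K/W
Q = ΔT / R_total = 347 / 0.0269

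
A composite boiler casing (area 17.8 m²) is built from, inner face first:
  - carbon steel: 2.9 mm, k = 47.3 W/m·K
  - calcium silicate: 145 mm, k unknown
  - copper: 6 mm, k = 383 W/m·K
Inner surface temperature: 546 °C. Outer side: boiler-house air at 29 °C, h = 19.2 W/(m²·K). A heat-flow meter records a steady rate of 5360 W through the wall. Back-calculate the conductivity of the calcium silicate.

Using the resistance-network approach (series):
R_carbon steel = L/(kA) = 0.0029/(47.3×17.8) = 3.444×10^-6 K/W
R_copper = L/(kA) = 0.006/(383×17.8) = 8.801×10^-7 K/W
R_outer film = 1/(h_o·A) = 1/(19.2×17.8) = 0.002926 K/W
Sum of known resistances R_other = 0.00293 K/W
Total R = ΔT/Q = 517/5360 = 0.09646 K/W
R_calcium silicate = R_total − R_other = 0.09352 K/W
k = L/(R·A) = 0.145/(0.09352×17.8)

k ≈ 0.0871 W/(m·K)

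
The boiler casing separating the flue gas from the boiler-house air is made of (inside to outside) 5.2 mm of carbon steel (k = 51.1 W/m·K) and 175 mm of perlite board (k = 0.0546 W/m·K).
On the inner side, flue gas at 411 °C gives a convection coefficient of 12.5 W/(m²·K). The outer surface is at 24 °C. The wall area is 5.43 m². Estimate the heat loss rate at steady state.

Series thermal resistances:
R_inner film = 1/(h_i·A) = 1/(12.5×5.43) = 0.01473 K/W
R_carbon steel = L/(kA) = 0.0052/(51.1×5.43) = 1.874×10^-5 K/W
R_perlite board = L/(kA) = 0.175/(0.0546×5.43) = 0.5903 K/W
R_total = 0.605 K/W
Q = ΔT / R_total = 387 / 0.605

Q ≈ 640 W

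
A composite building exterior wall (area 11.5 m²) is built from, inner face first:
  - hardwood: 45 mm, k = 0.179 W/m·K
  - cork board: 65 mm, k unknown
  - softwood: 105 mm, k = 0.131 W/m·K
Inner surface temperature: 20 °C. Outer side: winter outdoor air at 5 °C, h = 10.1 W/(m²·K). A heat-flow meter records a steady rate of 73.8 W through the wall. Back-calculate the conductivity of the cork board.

k ≈ 0.0548 W/(m·K)

Series thermal resistances:
R_hardwood = L/(kA) = 0.045/(0.179×11.5) = 0.02186 K/W
R_softwood = L/(kA) = 0.105/(0.131×11.5) = 0.0697 K/W
R_outer film = 1/(h_o·A) = 1/(10.1×11.5) = 0.00861 K/W
Sum of known resistances R_other = 0.1002 K/W
Total R = ΔT/Q = 15/73.8 = 0.2033 K/W
R_cork board = R_total − R_other = 0.1031 K/W
k = L/(R·A) = 0.065/(0.1031×11.5)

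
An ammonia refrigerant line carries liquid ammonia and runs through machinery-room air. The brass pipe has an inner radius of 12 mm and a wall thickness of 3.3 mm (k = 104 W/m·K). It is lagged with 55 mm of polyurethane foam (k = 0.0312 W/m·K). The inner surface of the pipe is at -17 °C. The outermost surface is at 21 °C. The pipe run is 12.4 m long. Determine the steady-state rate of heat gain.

Radial resistances (cylindrical: R_cond = ln(r_o/r_i)/(2πkL), R_conv = 1/(h·2πrL)):
R_brass pipe wall = ln(15.3/12)/(2π×104×12.4) = 2.998×10^-5 K/W
R_polyurethane foam = ln(70.3/15.3)/(2π×0.0312×12.4) = 0.6273 K/W
R_total = 0.6274 K/W
Q = ΔT/R_total = 38/0.6274

Q ≈ 60.6 W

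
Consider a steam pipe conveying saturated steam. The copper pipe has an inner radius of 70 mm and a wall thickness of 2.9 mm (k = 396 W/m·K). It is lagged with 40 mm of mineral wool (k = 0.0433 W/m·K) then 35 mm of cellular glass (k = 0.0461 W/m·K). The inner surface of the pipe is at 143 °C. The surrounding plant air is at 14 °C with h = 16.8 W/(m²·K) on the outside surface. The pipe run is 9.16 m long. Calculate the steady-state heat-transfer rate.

For a radial system each layer contributes R = ln(r_out/r_in)/(2πkL); films add R = 1/(hA).
R_copper pipe wall = ln(72.9/70)/(2π×396×9.16) = 1.781×10^-6 K/W
R_mineral wool = ln(112.9/72.9)/(2π×0.0433×9.16) = 0.1755 K/W
R_cellular glass = ln(147.9/112.9)/(2π×0.0461×9.16) = 0.1018 K/W
R_outer film = 1/(h_o·2πr_oL) = 1/(16.8×2π×0.1479×9.16) = 0.006993 K/W
R_total = 0.2843 K/W
Q = ΔT/R_total = 129/0.2843

Q ≈ 454 W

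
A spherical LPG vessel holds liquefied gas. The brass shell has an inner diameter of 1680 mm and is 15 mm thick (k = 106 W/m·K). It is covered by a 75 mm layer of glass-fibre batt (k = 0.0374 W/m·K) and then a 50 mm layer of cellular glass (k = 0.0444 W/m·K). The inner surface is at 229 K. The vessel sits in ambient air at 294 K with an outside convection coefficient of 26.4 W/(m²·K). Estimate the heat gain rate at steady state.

Q ≈ 215 W

Each spherical layer contributes R = (1/r_i − 1/r_o)/(4πk):
R_brass shell = (1/0.84 − 1/0.855)/(4π×106) = 1.568×10^-5 K/W
R_glass-fibre batt = (1/0.855 − 1/0.93)/(4π×0.0374) = 0.2007 K/W
R_cellular glass = (1/0.93 − 1/0.98)/(4π×0.0444) = 0.09833 K/W
R_outer film = 1/(h·4πr_o²) = 1/(26.4×4π×0.98²) = 0.003139 K/W
R_total = 0.3022 K/W
Q = ΔT/R_total = 65/0.3022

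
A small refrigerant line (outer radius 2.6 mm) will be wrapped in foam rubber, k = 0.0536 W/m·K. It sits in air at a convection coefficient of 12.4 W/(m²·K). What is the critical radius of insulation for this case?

r_cr ≈ 4.32 mm

For a cylinder r_cr = k/h = 0.0536/12.4
r_cr = 4.32 mm; since the bare radius (2.6 mm) is below r_cr, adding a thin layer of insulation will *increase* heat loss.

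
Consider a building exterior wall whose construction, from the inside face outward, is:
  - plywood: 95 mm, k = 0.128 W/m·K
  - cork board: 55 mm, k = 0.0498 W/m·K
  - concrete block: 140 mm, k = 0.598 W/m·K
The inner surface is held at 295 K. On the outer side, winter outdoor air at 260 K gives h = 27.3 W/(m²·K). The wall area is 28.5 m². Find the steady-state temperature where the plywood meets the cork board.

Thermal resistances in series:
R_plywood = L/(kA) = 0.095/(0.128×28.5) = 0.02604 K/W
R_cork board = L/(kA) = 0.055/(0.0498×28.5) = 0.03875 K/W
R_concrete block = L/(kA) = 0.14/(0.598×28.5) = 0.008215 K/W
R_outer film = 1/(h_o·A) = 1/(27.3×28.5) = 0.001285 K/W
R_total = 0.07429 K/W;  Q = ΔT/R_total = 35/0.07429 = 471.1 W
T_interface = T_inner − Q·ΣR(inner→interface) = 295 − 471×0.02604

T ≈ 283 K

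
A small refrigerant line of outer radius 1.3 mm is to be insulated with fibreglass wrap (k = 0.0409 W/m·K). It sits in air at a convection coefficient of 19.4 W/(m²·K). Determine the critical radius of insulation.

For a cylinder r_cr = k/h = 0.0409/19.4
r_cr = 2.11 mm; since the bare radius (1.3 mm) is below r_cr, adding a thin layer of insulation will *increase* heat loss.

r_cr ≈ 2.11 mm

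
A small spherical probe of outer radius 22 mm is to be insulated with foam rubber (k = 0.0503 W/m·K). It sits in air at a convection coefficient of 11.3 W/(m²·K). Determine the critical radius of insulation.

For a sphere r_cr = 2k/h = 2×0.0503/11.3
r_cr = 8.9 mm; since the bare radius (22 mm) is above r_cr, any added insulation will reduce heat loss.

r_cr ≈ 8.9 mm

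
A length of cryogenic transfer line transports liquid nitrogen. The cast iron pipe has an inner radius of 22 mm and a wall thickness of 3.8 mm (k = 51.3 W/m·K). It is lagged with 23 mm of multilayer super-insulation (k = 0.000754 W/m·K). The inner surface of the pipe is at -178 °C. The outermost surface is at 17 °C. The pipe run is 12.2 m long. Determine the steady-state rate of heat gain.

Q ≈ 17.7 W

Cylindrical conduction, so R = ln(r₂/r₁)/(2πkL) per layer, in series:
R_cast iron pipe wall = ln(25.8/22)/(2π×51.3×12.2) = 4.052×10^-5 K/W
R_multilayer super-insulation = ln(48.8/25.8)/(2π×0.000754×12.2) = 11.03 K/W
R_total = 11.03 K/W
Q = ΔT/R_total = 195/11.03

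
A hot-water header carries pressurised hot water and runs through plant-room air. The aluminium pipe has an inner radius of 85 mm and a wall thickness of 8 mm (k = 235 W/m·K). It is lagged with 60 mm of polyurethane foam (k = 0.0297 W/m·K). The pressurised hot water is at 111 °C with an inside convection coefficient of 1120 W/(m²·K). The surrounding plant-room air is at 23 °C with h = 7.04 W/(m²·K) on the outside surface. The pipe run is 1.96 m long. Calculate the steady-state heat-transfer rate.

Q ≈ 61.2 W

For a radial system each layer contributes R = ln(r_out/r_in)/(2πkL); films add R = 1/(hA).
R_inner film = 1/(h_i·2πr₁L) = 1/(1120×2π×0.085×1.96) = 8.53×10^-4 K/W
R_aluminium pipe wall = ln(93/85)/(2π×235×1.96) = 3.108×10^-5 K/W
R_polyurethane foam = ln(153/93)/(2π×0.0297×1.96) = 1.361 K/W
R_outer film = 1/(h_o·2πr_oL) = 1/(7.04×2π×0.153×1.96) = 0.07539 K/W
R_total = 1.437 K/W
Q = ΔT/R_total = 88/1.437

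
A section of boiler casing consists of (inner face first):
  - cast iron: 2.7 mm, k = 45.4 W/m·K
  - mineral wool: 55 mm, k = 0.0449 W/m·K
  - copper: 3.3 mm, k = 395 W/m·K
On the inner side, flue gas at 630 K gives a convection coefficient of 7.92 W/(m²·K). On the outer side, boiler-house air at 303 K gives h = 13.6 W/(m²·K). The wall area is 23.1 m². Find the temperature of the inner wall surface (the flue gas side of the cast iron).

Thermal resistances in series:
R_inner film = 1/(h_i·A) = 1/(7.92×23.1) = 0.005466 K/W
R_cast iron = L/(kA) = 0.0027/(45.4×23.1) = 2.575×10^-6 K/W
R_mineral wool = L/(kA) = 0.055/(0.0449×23.1) = 0.05303 K/W
R_copper = L/(kA) = 0.0033/(395×23.1) = 3.617×10^-7 K/W
R_outer film = 1/(h_o·A) = 1/(13.6×23.1) = 0.003183 K/W
R_total = 0.06168 K/W;  Q = ΔT/R_total = 327/0.06168 = 5302 W
T_interface = T_inner − Q·ΣR(inner→interface) = 630 − 5300×0.005466

T ≈ 601 K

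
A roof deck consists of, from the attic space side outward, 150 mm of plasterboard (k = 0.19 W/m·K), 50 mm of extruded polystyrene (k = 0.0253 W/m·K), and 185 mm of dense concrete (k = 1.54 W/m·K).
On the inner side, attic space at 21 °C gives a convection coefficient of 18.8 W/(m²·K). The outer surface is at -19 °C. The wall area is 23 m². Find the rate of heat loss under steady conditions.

Q ≈ 313 W

Model the wall as resistances in series:
R_inner film = 1/(h_i·A) = 1/(18.8×23) = 0.002313 K/W
R_plasterboard = L/(kA) = 0.15/(0.19×23) = 0.03432 K/W
R_extruded polystyrene = L/(kA) = 0.05/(0.0253×23) = 0.08593 K/W
R_dense concrete = L/(kA) = 0.185/(1.54×23) = 0.005223 K/W
R_total = 0.1278 K/W
Q = ΔT / R_total = 40 / 0.1278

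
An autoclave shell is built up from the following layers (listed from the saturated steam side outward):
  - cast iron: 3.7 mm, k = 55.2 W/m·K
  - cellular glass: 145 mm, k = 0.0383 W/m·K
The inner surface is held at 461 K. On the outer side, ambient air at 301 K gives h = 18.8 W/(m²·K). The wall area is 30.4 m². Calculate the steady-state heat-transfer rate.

Using the resistance-network approach (series):
R_cast iron = L/(kA) = 0.0037/(55.2×30.4) = 2.205×10^-6 K/W
R_cellular glass = L/(kA) = 0.145/(0.0383×30.4) = 0.1245 K/W
R_outer film = 1/(h_o·A) = 1/(18.8×30.4) = 0.00175 K/W
R_total = 0.1263 K/W
Q = ΔT / R_total = 160 / 0.1263

Q ≈ 1270 W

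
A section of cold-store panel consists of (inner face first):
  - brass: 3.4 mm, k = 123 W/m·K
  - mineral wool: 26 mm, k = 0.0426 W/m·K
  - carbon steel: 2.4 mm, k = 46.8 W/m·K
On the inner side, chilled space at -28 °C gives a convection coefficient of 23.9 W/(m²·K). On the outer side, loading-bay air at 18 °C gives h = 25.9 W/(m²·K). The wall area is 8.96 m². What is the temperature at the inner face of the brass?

T ≈ -25.2 °C

Model the wall as resistances in series:
R_inner film = 1/(h_i·A) = 1/(23.9×8.96) = 0.00467 K/W
R_brass = L/(kA) = 0.0034/(123×8.96) = 3.085×10^-6 K/W
R_mineral wool = L/(kA) = 0.026/(0.0426×8.96) = 0.06812 K/W
R_carbon steel = L/(kA) = 0.0024/(46.8×8.96) = 5.723×10^-6 K/W
R_outer film = 1/(h_o·A) = 1/(25.9×8.96) = 0.004309 K/W
R_total = 0.0771 K/W;  Q = ΔT/R_total = 46/0.0771 = 596.6 W
T_interface = T_inner + Q·ΣR(inner→interface) = -28 + 597×0.00467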